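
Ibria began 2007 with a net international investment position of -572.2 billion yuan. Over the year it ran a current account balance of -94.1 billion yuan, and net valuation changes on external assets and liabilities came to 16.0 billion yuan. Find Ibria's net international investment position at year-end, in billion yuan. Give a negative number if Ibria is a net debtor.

Change in NIIP = current account + net valuation change = -94.1 + 16.0 = -78.1
End-of-year NIIP = -572.2 + (-78.1) = -650.3

-650.3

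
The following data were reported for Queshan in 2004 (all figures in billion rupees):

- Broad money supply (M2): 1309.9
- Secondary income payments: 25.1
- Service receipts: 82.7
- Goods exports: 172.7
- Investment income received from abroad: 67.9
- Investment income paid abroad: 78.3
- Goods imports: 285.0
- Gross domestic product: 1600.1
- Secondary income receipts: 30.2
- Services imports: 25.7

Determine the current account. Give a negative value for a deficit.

-60.6

Goods balance = 172.7 - 285.0 = -112.3
Services balance = 82.7 - 25.7 = 57.0
Trade balance (goods + services) = -112.3 + 57.0 = -55.3
Net primary income = 67.9 - 78.3 = -10.4
Net secondary income = 30.2 - 25.1 = 5.1
Current account = -55.3 + (-10.4) + 5.1 = -60.6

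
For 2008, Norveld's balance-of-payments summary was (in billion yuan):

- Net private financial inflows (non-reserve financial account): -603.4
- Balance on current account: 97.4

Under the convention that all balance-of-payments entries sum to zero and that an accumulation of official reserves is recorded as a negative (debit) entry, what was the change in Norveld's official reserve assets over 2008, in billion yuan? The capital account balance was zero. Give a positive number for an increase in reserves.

-506.0

Official reserve transactions balance = -(97.4 + (-603.4)) = 506.0
An accumulation of reserves is recorded as a debit (negative entry), so the change in the stock of reserves is the negative of that balance.
Change in official reserves = -(506.0) = -506.0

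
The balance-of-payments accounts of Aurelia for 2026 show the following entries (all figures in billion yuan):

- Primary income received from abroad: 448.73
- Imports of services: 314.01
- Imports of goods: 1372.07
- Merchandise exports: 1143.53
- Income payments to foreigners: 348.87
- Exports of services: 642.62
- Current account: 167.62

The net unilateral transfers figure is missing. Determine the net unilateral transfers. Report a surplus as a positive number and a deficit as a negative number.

-32.31

Current account = goods balance + services balance + net primary income + net secondary income
Sum of the known components = 199.93
Net unilateral transfers = CA - (known components) = 167.62 - 199.93 = -32.31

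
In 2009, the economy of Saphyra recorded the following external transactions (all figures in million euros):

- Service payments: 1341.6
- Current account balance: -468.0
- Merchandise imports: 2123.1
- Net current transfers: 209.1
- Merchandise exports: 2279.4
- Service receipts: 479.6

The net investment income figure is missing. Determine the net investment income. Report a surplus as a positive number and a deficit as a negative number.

Current account = goods balance + services balance + net primary income + net secondary income
Sum of the known components = -496.6
Net investment income = CA - (known components) = -468.0 - (-496.6) = 28.6

28.6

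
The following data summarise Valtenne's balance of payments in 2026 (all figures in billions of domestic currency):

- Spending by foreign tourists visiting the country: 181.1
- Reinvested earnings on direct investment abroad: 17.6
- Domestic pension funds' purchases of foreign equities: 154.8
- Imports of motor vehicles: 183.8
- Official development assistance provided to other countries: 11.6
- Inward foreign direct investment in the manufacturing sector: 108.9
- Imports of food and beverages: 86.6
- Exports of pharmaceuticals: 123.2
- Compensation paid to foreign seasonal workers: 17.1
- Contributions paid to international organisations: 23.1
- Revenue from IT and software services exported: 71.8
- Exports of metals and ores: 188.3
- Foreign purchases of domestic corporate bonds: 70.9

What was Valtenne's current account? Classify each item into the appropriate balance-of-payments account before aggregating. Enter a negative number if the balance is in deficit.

Goods: -86.6 + 123.2 + 188.3 - 183.8 = 41.1
Services: 181.1 + 71.8 = 252.9
Primary income: -17.1 + 17.6 = 0.5
Secondary income: -11.6 - 23.1 = -34.7
Current account = 41.1 + 252.9 + 0.5 + (-34.7) = 259.8
(Excluded from the current account — financial account: domestic pension funds' purchases of foreign equities 154.8, inward foreign direct investment in the manufacturing sector 108.9, foreign purchases of domestic corporate bonds 70.9.)

259.8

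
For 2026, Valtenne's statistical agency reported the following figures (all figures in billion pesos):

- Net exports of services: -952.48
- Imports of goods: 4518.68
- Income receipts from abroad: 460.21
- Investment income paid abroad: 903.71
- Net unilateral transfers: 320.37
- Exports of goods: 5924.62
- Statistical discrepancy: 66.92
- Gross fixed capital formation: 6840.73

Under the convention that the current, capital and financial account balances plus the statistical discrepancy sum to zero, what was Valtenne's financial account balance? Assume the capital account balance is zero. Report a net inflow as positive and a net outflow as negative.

-397.25

Goods balance = 5924.62 - 4518.68 = 1405.94
Services balance = -952.48
Trade balance (goods + services) = 1405.94 + (-952.48) = 453.46
Net primary income = 460.21 - 903.71 = -443.50
Net secondary income = 320.37
Current account = 453.46 + (-443.50) + 320.37 = 330.33
Financial account = -(330.33 + 66.92) = -397.25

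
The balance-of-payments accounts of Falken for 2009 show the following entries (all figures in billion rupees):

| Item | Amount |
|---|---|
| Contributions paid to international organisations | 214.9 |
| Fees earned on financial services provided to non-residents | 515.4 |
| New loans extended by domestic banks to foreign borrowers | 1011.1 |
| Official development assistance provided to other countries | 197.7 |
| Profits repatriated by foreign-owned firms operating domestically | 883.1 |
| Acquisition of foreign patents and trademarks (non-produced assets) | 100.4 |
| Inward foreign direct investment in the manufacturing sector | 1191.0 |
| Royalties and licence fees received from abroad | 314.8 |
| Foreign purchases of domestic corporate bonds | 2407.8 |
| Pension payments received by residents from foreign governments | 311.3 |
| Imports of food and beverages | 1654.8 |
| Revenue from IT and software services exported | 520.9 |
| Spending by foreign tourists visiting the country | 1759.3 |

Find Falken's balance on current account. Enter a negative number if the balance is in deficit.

471.2

Goods: -1654.8
Services: 314.8 + 520.9 + 1759.3 + 515.4 = 3110.4
Primary income: -883.1
Secondary income: -197.7 + 311.3 - 214.9 = -101.3
Current account = (-1654.8) + 3110.4 + (-883.1) + (-101.3) = 471.2
(Excluded from the current account — financial account: new loans extended by domestic banks to foreign borrowers 1011.1, inward foreign direct investment in the manufacturing sector 1191.0, foreign purchases of domestic corporate bonds 2407.8; capital account: acquisition of foreign patents and trademarks (non-produced assets) 100.4.)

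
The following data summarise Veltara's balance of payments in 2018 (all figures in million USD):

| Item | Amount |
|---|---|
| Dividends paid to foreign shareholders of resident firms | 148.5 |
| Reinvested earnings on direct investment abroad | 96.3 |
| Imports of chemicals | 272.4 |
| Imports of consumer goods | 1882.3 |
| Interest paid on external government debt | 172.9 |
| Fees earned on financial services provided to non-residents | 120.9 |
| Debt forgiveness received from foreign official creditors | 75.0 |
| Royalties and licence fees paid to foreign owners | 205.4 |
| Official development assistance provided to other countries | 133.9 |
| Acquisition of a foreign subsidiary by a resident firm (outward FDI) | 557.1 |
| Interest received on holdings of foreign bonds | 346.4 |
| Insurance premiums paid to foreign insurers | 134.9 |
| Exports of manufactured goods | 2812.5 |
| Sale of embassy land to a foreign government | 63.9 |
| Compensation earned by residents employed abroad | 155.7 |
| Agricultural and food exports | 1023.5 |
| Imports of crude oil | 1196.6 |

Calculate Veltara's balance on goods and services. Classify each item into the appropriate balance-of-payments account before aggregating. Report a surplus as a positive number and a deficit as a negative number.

Goods: -272.4 - 1196.6 + 1023.5 + 2812.5 - 1882.3 = 484.7
Services: 120.9 - 134.9 - 205.4 = -219.4
Trade balance = 484.7 + (-219.4) = 265.3
(Excluded from the trade balance — primary income: dividends paid to foreign shareholders of resident firms 148.5, reinvested earnings on direct investment abroad 96.3, interest paid on external government debt 172.9, interest received on holdings of foreign bonds 346.4, compensation earned by residents employed abroad 155.7; capital account: debt forgiveness received from foreign official creditors 75.0, sale of embassy land to a foreign government 63.9; secondary income: official development assistance provided to other countries 133.9; financial account: acquisition of a foreign subsidiary by a resident firm (outward FDI) 557.1.)

265.3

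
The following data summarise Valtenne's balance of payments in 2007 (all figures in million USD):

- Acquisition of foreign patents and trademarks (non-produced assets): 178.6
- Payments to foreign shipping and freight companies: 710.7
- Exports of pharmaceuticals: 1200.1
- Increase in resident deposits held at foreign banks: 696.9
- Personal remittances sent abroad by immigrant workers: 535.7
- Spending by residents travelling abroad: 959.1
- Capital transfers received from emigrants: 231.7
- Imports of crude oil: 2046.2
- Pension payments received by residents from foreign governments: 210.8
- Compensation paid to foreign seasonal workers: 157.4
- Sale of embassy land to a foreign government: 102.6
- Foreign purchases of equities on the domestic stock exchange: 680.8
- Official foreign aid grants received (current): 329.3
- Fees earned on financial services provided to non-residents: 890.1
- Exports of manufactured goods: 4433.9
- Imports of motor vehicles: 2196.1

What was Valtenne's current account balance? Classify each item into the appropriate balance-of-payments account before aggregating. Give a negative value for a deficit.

Goods: -2196.1 + 1200.1 + 4433.9 - 2046.2 = 1391.7
Services: 890.1 - 710.7 - 959.1 = -779.7
Primary income: -157.4
Secondary income: 329.3 + 210.8 - 535.7 = 4.4
Current account = 1391.7 + (-779.7) + (-157.4) + 4.4 = 459.0
(Excluded from the current account — capital account: acquisition of foreign patents and trademarks (non-produced assets) 178.6, capital transfers received from emigrants 231.7, sale of embassy land to a foreign government 102.6; financial account: increase in resident deposits held at foreign banks 696.9, foreign purchases of equities on the domestic stock exchange 680.8.)

459.0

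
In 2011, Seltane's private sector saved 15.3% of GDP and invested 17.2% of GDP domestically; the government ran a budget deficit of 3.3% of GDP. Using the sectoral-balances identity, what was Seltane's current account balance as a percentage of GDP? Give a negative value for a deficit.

By the sectoral-balances identity, CA = (S_private - I) + (T - G).
Private balance = 15.3 - 17.2 = -1.9
Government balance (T - G) = -3.3
CA = -1.9 + (-3.3) = -5.2

-5.2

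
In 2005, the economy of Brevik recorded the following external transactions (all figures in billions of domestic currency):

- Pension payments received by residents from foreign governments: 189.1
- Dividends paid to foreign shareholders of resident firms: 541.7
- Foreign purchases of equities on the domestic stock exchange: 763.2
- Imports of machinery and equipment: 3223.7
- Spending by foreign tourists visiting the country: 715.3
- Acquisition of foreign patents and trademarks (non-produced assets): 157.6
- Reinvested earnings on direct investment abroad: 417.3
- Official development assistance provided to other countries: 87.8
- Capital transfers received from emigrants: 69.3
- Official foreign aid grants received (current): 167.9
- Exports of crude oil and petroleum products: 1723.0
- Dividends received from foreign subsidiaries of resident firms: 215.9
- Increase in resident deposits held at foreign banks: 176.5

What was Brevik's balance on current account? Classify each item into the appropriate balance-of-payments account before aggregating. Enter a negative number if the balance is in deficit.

-424.7

Goods: 1723.0 - 3223.7 = -1500.7
Services: 715.3
Primary income: -541.7 + 215.9 + 417.3 = 91.5
Secondary income: -87.8 + 189.1 + 167.9 = 269.2
Current account = (-1500.7) + 715.3 + 91.5 + 269.2 = -424.7
(Excluded from the current account — financial account: foreign purchases of equities on the domestic stock exchange 763.2, increase in resident deposits held at foreign banks 176.5; capital account: acquisition of foreign patents and trademarks (non-produced assets) 157.6, capital transfers received from emigrants 69.3.)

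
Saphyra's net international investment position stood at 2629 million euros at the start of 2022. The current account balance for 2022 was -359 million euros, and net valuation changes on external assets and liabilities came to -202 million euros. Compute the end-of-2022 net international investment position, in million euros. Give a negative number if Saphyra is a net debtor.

Change in NIIP = current account + net valuation change = -359 + (-202) = -561
End-of-year NIIP = 2629 + (-561) = 2068

2068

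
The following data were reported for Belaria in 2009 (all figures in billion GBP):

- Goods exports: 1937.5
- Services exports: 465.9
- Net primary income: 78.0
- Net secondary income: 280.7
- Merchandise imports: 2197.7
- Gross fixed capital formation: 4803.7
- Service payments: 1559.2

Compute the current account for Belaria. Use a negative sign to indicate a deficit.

-994.8

Goods balance = 1937.5 - 2197.7 = -260.2
Services balance = 465.9 - 1559.2 = -1093.3
Trade balance (goods + services) = -260.2 + (-1093.3) = -1353.5
Net primary income = 78.0
Net secondary income = 280.7
Current account = -1353.5 + 78.0 + 280.7 = -994.8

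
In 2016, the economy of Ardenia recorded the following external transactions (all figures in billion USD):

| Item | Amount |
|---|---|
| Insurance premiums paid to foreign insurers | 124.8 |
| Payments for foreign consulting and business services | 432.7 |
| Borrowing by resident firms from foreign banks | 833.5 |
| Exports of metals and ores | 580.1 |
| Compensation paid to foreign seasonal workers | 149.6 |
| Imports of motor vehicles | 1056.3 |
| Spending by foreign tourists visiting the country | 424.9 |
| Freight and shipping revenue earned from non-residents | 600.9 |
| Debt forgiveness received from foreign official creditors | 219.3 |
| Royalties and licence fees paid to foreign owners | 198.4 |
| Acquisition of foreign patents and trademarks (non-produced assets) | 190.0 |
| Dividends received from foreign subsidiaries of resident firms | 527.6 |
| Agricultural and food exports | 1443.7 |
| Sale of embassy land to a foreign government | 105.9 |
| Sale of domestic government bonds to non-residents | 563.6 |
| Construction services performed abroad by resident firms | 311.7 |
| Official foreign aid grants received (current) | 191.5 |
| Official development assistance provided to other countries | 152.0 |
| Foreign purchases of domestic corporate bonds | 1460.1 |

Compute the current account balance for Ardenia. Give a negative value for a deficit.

1966.6

Goods: -1056.3 + 580.1 + 1443.7 = 967.5
Services: 600.9 + 424.9 - 124.8 - 198.4 + 311.7 - 432.7 = 581.6
Primary income: -149.6 + 527.6 = 378.0
Secondary income: -152.0 + 191.5 = 39.5
Current account = 967.5 + 581.6 + 378.0 + 39.5 = 1966.6
(Excluded from the current account — financial account: borrowing by resident firms from foreign banks 833.5, sale of domestic government bonds to non-residents 563.6, foreign purchases of domestic corporate bonds 1460.1; capital account: debt forgiveness received from foreign official creditors 219.3, acquisition of foreign patents and trademarks (non-produced assets) 190.0, sale of embassy land to a foreign government 105.9.)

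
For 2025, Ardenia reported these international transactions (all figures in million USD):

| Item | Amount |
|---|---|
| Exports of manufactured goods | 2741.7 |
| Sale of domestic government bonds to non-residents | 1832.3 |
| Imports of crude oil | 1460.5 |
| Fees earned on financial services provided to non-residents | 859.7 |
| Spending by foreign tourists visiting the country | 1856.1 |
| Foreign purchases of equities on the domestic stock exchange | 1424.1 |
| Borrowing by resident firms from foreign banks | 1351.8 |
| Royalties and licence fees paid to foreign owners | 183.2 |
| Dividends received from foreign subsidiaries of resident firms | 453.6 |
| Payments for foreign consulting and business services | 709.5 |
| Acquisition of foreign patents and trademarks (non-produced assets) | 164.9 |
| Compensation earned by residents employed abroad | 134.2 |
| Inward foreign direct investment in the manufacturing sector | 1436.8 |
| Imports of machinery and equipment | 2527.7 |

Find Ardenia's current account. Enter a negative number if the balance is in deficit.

Goods: -1460.5 + 2741.7 - 2527.7 = -1246.5
Services: 1856.1 + 859.7 - 183.2 - 709.5 = 1823.1
Primary income: 453.6 + 134.2 = 587.8
Current account = (-1246.5) + 1823.1 + 587.8 = 1164.4
(Excluded from the current account — financial account: sale of domestic government bonds to non-residents 1832.3, foreign purchases of equities on the domestic stock exchange 1424.1, borrowing by resident firms from foreign banks 1351.8, inward foreign direct investment in the manufacturing sector 1436.8; capital account: acquisition of foreign patents and trademarks (non-produced assets) 164.9.)

1164.4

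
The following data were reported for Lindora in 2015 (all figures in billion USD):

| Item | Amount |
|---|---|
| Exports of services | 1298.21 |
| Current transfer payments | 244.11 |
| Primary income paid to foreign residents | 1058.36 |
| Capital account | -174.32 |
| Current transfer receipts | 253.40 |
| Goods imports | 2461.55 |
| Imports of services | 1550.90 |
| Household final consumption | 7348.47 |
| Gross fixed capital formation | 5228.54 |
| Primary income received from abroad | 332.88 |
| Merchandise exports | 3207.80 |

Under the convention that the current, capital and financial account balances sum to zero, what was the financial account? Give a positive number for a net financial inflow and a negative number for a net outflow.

Goods balance = 3207.80 - 2461.55 = 746.25
Services balance = 1298.21 - 1550.90 = -252.69
Trade balance (goods + services) = 746.25 + (-252.69) = 493.56
Net primary income = 332.88 - 1058.36 = -725.48
Net secondary income = 253.40 - 244.11 = 9.29
Current account = 493.56 + (-725.48) + 9.29 = -222.63
Financial account = -(-222.63 + (-174.32)) = 396.95

396.95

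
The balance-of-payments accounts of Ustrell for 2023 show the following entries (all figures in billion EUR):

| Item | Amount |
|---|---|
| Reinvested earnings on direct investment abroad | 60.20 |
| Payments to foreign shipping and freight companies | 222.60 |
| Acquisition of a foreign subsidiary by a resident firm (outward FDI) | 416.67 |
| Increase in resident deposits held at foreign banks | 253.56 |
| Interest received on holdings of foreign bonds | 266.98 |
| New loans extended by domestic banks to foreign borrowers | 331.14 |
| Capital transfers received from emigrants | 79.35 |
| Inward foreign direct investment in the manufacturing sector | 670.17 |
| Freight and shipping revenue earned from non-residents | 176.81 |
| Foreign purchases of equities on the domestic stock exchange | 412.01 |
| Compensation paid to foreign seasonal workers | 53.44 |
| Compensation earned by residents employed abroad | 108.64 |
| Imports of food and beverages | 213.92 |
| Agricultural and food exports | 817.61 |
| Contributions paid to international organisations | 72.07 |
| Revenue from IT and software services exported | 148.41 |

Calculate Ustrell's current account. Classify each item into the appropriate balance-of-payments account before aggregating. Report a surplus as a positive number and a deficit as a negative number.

Goods: 817.61 - 213.92 = 603.69
Services: 176.81 - 222.60 + 148.41 = 102.62
Primary income: -53.44 + 60.20 + 108.64 + 266.98 = 382.38
Secondary income: -72.07
Current account = 603.69 + 102.62 + 382.38 + (-72.07) = 1016.62
(Excluded from the current account — financial account: acquisition of a foreign subsidiary by a resident firm (outward FDI) 416.67, increase in resident deposits held at foreign banks 253.56, new loans extended by domestic banks to foreign borrowers 331.14, inward foreign direct investment in the manufacturing sector 670.17, foreign purchases of equities on the domestic stock exchange 412.01; capital account: capital transfers received from emigrants 79.35.)

1016.62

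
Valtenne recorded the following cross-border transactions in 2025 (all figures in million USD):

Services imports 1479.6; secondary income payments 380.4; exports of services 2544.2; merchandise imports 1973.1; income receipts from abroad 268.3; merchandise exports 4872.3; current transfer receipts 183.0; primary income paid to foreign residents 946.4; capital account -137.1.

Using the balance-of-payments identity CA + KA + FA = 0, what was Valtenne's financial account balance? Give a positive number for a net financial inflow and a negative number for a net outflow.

Goods balance = 4872.3 - 1973.1 = 2899.2
Services balance = 2544.2 - 1479.6 = 1064.6
Trade balance (goods + services) = 2899.2 + 1064.6 = 3963.8
Net primary income = 268.3 - 946.4 = -678.1
Net secondary income = 183.0 - 380.4 = -197.4
Current account = 3963.8 + (-678.1) + (-197.4) = 3088.3
Financial account = -(3088.3 + (-137.1)) = -2951.2

-2951.2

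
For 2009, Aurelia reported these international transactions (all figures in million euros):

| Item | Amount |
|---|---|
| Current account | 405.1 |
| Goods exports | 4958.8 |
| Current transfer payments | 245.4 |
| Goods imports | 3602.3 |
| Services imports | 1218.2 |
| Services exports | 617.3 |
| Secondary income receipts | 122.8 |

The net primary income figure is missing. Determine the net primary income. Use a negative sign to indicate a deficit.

-227.9

Current account = goods balance + services balance + net primary income + net secondary income
Sum of the known components = 633.0
Net primary income = CA - (known components) = 405.1 - 633.0 = -227.9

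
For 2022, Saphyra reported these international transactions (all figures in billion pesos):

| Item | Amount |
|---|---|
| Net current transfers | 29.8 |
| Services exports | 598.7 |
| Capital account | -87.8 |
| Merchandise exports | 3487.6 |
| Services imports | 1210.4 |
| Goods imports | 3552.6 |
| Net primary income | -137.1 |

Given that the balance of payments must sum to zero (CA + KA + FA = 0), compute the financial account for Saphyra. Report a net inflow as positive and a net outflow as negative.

871.8

Goods balance = 3487.6 - 3552.6 = -65.0
Services balance = 598.7 - 1210.4 = -611.7
Trade balance (goods + services) = -65.0 + (-611.7) = -676.7
Net primary income = -137.1
Net secondary income = 29.8
Current account = -676.7 + (-137.1) + 29.8 = -784.0
Financial account = -(-784.0 + (-87.8)) = 871.8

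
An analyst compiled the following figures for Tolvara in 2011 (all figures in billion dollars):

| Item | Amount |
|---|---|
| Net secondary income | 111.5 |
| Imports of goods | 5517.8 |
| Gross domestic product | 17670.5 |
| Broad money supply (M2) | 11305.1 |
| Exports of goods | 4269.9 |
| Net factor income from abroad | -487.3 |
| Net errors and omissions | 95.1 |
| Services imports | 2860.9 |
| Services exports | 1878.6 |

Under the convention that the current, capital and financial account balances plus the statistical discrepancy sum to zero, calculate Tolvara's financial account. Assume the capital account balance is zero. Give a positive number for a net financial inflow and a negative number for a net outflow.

Goods balance = 4269.9 - 5517.8 = -1247.9
Services balance = 1878.6 - 2860.9 = -982.3
Trade balance (goods + services) = -1247.9 + (-982.3) = -2230.2
Net primary income = -487.3
Net secondary income = 111.5
Current account = -2230.2 + (-487.3) + 111.5 = -2606.0
Financial account = -(-2606.0 + 95.1) = 2510.9

2510.9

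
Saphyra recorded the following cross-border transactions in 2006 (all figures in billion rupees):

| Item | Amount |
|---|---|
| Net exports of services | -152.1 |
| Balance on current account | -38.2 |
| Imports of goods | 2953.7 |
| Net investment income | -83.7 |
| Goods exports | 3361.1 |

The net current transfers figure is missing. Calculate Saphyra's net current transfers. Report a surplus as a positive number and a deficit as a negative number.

-209.8

Current account = goods balance + services balance + net primary income + net secondary income
Sum of the known components = 171.6
Net current transfers = CA - (known components) = -38.2 - 171.6 = -209.8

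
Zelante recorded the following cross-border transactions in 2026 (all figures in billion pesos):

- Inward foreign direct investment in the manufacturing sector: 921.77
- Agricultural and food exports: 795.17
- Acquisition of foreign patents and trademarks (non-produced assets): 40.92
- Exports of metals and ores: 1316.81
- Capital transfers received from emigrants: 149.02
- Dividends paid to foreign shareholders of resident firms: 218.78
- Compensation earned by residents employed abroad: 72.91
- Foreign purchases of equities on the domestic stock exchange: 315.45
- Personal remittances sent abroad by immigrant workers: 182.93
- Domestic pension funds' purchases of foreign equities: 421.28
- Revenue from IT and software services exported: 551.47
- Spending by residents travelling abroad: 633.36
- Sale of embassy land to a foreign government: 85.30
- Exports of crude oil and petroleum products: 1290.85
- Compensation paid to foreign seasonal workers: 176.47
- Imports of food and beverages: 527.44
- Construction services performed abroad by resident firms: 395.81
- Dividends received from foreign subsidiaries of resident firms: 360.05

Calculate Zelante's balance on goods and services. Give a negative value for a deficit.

3189.31

Goods: 1316.81 - 527.44 + 1290.85 + 795.17 = 2875.39
Services: -633.36 + 551.47 + 395.81 = 313.92
Trade balance = 2875.39 + 313.92 = 3189.31
(Excluded from the trade balance — financial account: inward foreign direct investment in the manufacturing sector 921.77, foreign purchases of equities on the domestic stock exchange 315.45, domestic pension funds' purchases of foreign equities 421.28; capital account: acquisition of foreign patents and trademarks (non-produced assets) 40.92, capital transfers received from emigrants 149.02, sale of embassy land to a foreign government 85.30; primary income: dividends paid to foreign shareholders of resident firms 218.78, compensation earned by residents employed abroad 72.91, compensation paid to foreign seasonal workers 176.47, dividends received from foreign subsidiaries of resident firms 360.05; secondary income: personal remittances sent abroad by immigrant workers 182.93.)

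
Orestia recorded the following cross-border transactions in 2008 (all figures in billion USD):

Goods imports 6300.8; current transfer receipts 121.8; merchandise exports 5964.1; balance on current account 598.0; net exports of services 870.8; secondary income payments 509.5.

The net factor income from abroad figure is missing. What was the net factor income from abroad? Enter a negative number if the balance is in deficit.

451.6

Current account = goods balance + services balance + net primary income + net secondary income
Sum of the known components = 146.4
Net factor income from abroad = CA - (known components) = 598.0 - 146.4 = 451.6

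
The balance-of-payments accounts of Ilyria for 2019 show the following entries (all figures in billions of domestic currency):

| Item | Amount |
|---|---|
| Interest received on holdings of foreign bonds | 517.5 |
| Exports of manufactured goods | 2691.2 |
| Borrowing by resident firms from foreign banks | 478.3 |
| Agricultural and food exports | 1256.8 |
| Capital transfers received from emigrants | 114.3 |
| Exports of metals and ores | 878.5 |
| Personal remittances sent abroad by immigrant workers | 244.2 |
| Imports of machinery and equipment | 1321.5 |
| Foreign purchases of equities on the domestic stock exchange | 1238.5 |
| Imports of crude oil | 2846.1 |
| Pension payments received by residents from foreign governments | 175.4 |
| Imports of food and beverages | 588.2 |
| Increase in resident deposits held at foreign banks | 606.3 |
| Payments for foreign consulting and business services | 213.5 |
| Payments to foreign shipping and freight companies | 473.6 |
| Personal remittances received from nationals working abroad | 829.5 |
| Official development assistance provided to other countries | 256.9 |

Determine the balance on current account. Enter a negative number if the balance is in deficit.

Goods: 878.5 + 1256.8 - 2846.1 - 1321.5 - 588.2 + 2691.2 = 70.7
Services: -473.6 - 213.5 = -687.1
Primary income: 517.5
Secondary income: -256.9 + 829.5 + 175.4 - 244.2 = 503.8
Current account = 70.7 + (-687.1) + 517.5 + 503.8 = 404.9
(Excluded from the current account — financial account: borrowing by resident firms from foreign banks 478.3, foreign purchases of equities on the domestic stock exchange 1238.5, increase in resident deposits held at foreign banks 606.3; capital account: capital transfers received from emigrants 114.3.)

404.9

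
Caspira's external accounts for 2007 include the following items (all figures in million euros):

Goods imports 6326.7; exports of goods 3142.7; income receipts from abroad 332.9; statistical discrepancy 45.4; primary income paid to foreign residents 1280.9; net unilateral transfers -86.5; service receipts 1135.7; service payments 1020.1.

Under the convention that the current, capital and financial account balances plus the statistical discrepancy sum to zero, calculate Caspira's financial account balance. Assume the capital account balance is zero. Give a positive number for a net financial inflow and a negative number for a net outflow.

Goods balance = 3142.7 - 6326.7 = -3184.0
Services balance = 1135.7 - 1020.1 = 115.6
Trade balance (goods + services) = -3184.0 + 115.6 = -3068.4
Net primary income = 332.9 - 1280.9 = -948.0
Net secondary income = -86.5
Current account = -3068.4 + (-948.0) + (-86.5) = -4102.9
Financial account = -(-4102.9 + 45.4) = 4057.5

4057.5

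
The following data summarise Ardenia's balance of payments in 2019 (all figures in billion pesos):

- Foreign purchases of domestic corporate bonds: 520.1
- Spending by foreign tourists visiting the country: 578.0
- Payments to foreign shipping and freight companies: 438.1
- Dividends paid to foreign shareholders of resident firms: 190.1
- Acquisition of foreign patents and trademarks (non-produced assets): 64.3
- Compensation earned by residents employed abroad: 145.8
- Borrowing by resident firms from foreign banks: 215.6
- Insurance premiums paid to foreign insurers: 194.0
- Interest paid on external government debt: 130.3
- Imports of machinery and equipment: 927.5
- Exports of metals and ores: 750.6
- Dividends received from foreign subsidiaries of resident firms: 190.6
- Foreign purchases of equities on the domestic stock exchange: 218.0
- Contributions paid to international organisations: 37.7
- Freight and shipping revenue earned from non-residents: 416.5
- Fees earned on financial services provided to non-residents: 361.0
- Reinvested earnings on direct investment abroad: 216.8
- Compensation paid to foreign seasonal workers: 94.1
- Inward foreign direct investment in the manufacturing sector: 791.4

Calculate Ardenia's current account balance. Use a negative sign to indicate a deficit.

Goods: 750.6 - 927.5 = -176.9
Services: 416.5 + 361.0 - 194.0 - 438.1 + 578.0 = 723.4
Primary income: -94.1 + 190.6 - 190.1 + 145.8 + 216.8 - 130.3 = 138.7
Secondary income: -37.7
Current account = (-176.9) + 723.4 + 138.7 + (-37.7) = 647.5
(Excluded from the current account — financial account: foreign purchases of domestic corporate bonds 520.1, borrowing by resident firms from foreign banks 215.6, foreign purchases of equities on the domestic stock exchange 218.0, inward foreign direct investment in the manufacturing sector 791.4; capital account: acquisition of foreign patents and trademarks (non-produced assets) 64.3.)

647.5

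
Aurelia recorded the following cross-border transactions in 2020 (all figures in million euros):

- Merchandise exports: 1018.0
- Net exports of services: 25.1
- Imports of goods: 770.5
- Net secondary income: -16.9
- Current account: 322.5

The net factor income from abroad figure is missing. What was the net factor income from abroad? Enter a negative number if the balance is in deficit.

Current account = goods balance + services balance + net primary income + net secondary income
Sum of the known components = 255.7
Net factor income from abroad = CA - (known components) = 322.5 - 255.7 = 66.8

66.8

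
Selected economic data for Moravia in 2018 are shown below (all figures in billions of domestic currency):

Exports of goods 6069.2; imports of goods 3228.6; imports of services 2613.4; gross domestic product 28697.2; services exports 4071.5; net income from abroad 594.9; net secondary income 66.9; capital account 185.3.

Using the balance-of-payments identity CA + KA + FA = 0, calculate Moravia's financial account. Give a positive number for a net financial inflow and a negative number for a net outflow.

-5145.8

Goods balance = 6069.2 - 3228.6 = 2840.6
Services balance = 4071.5 - 2613.4 = 1458.1
Trade balance (goods + services) = 2840.6 + 1458.1 = 4298.7
Net primary income = 594.9
Net secondary income = 66.9
Current account = 4298.7 + 594.9 + 66.9 = 4960.5
Financial account = -(4960.5 + 185.3) = -5145.8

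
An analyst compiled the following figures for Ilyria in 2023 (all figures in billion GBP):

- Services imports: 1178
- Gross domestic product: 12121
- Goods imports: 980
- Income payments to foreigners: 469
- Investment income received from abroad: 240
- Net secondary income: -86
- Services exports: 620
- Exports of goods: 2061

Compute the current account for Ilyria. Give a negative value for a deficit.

Goods balance = 2061 - 980 = 1081
Services balance = 620 - 1178 = -558
Trade balance (goods + services) = 1081 + (-558) = 523
Net primary income = 240 - 469 = -229
Net secondary income = -86
Current account = 523 + (-229) + (-86) = 208

208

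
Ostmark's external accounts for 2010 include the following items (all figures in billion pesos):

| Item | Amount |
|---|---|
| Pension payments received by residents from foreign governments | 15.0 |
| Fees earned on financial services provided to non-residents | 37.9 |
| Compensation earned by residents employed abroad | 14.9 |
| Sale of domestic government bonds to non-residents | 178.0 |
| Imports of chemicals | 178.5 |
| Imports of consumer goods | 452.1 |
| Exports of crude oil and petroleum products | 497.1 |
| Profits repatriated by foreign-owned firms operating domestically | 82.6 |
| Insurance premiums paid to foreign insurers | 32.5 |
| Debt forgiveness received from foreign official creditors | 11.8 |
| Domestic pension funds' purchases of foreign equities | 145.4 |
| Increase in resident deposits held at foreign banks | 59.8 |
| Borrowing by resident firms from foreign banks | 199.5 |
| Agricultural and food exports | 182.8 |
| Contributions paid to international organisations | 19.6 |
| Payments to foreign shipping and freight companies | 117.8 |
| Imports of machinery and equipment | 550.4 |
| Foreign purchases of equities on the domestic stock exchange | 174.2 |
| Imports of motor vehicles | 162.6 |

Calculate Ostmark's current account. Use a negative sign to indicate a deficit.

-848.4

Goods: 182.8 - 162.6 - 452.1 - 178.5 - 550.4 + 497.1 = -663.7
Services: -32.5 + 37.9 - 117.8 = -112.4
Primary income: -82.6 + 14.9 = -67.7
Secondary income: 15.0 - 19.6 = -4.6
Current account = (-663.7) + (-112.4) + (-67.7) + (-4.6) = -848.4
(Excluded from the current account — financial account: sale of domestic government bonds to non-residents 178.0, domestic pension funds' purchases of foreign equities 145.4, increase in resident deposits held at foreign banks 59.8, borrowing by resident firms from foreign banks 199.5, foreign purchases of equities on the domestic stock exchange 174.2; capital account: debt forgiveness received from foreign official creditors 11.8.)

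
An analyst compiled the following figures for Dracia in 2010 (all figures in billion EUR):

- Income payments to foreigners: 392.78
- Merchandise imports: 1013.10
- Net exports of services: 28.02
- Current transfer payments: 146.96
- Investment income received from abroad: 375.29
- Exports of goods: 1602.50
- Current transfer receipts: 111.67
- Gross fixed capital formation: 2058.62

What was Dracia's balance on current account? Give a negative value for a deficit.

564.64

Goods balance = 1602.50 - 1013.10 = 589.40
Services balance = 28.02
Trade balance (goods + services) = 589.40 + 28.02 = 617.42
Net primary income = 375.29 - 392.78 = -17.49
Net secondary income = 111.67 - 146.96 = -35.29
Current account = 617.42 + (-17.49) + (-35.29) = 564.64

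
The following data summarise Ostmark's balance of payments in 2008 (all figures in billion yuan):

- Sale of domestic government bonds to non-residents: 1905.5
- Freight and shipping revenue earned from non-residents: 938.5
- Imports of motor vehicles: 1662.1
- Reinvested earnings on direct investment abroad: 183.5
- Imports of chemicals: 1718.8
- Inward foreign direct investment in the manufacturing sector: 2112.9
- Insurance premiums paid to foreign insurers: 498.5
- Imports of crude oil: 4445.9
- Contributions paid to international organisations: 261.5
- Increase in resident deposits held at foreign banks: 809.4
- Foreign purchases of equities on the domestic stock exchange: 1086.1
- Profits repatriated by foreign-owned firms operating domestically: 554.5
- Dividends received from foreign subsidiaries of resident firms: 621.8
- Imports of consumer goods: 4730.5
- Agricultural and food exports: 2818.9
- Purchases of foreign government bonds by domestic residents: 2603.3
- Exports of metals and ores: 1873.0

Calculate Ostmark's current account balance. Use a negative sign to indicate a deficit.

Goods: -1662.1 + 2818.9 - 4730.5 - 4445.9 - 1718.8 + 1873.0 = -7865.4
Services: 938.5 - 498.5 = 440.0
Primary income: 621.8 + 183.5 - 554.5 = 250.8
Secondary income: -261.5
Current account = (-7865.4) + 440.0 + 250.8 + (-261.5) = -7436.1
(Excluded from the current account — financial account: sale of domestic government bonds to non-residents 1905.5, inward foreign direct investment in the manufacturing sector 2112.9, increase in resident deposits held at foreign banks 809.4, foreign purchases of equities on the domestic stock exchange 1086.1, purchases of foreign government bonds by domestic residents 2603.3.)

-7436.1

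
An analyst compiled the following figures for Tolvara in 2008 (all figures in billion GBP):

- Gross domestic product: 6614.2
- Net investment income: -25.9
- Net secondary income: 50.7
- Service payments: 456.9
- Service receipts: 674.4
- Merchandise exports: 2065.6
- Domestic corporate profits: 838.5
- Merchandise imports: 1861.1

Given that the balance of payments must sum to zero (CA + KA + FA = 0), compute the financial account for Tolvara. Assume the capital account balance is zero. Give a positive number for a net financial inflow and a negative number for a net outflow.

Goods balance = 2065.6 - 1861.1 = 204.5
Services balance = 674.4 - 456.9 = 217.5
Trade balance (goods + services) = 204.5 + 217.5 = 422.0
Net primary income = -25.9
Net secondary income = 50.7
Current account = 422.0 + (-25.9) + 50.7 = 446.8
Financial account = -(446.8) = -446.8

-446.8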